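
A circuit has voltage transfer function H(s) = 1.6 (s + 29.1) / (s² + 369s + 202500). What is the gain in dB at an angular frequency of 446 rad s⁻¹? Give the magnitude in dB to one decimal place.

-47.2 dB

|j446 + 29.1| = √(446² + 29.1²) = 446.9
|(j446)² + 369(j446) + 202500| = |3584 + j1.6457e+05| = 1.646e+05
|H(j446)| = 1.6 × 446.9 / 1.646e+05 = 0.0043442
20 log₁₀(0.0043442) = -47.24 dB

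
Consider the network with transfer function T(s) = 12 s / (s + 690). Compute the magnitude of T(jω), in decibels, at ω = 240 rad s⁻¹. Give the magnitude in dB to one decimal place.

11.9 dB

|j240| = 240
|j240 + 690| = √(240² + 690²) = 730.5
|T(j240)| = 12 × 240 / 730.5 = 3.9422
20 log₁₀(3.9422) = 11.91 dB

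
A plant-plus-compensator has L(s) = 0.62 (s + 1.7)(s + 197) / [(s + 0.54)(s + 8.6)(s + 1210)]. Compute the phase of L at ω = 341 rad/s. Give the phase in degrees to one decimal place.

∠(j341 + 1.7) = arctan(341/1.7) = 89.71°
∠(j341 + 197) = arctan(341/197) = 59.98°
∠(j341 + 0.54) = arctan(341/0.54) = 89.91°
∠(j341 + 8.6) = arctan(341/8.6) = 88.56°
∠(j341 + 1210) = arctan(341/1210) = 15.74°
∠L(j341) = 89.71° + 59.98° − (89.91° + 88.56° + 15.74°) = -44.50°

-44.5 deg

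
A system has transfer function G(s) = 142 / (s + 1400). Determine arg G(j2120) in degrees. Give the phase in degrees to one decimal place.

∠(j2120 + 1400) = arctan(2120/1400) = 56.56°
∠G(j2120) = −56.56° = -56.56°

-56.6°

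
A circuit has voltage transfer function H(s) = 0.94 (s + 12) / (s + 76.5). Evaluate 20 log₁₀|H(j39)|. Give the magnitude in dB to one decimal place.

-7.0 dB

|j39 + 12| = √(39² + 12²) = 40.8
|j39 + 76.5| = √(39² + 76.5²) = 85.87
|H(j39)| = 0.94 × 40.8 / 85.87 = 0.44669
20 log₁₀(0.44669) = -7.00 dB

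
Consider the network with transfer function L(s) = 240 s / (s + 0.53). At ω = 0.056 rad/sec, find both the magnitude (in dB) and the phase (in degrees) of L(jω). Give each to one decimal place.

|j0.056| = 0.056
|j0.056 + 0.53| = √(0.056² + 0.53²) = 0.533
|L(j0.056)| = 240 × 0.056 / 0.533 = 25.218
20 log₁₀(25.218) = 28.03 dB
∠(j0.056) = 90.00°
∠(j0.056 + 0.53) = arctan(0.056/0.53) = 6.03°
∠L(j0.056) = 90.00° − 6.03° = 83.97°

|L| = 28.0 dB, ∠L = 84.0°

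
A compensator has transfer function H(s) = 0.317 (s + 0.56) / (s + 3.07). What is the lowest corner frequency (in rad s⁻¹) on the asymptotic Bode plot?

0.56 rad s⁻¹

Break frequencies occur at each pole and zero magnitude: 0.56 rad s⁻¹, 3.07 rad s⁻¹.
The lowest is 0.56 rad s⁻¹.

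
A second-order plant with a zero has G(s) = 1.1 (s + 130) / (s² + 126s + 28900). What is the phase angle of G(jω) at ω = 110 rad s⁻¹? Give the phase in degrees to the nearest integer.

∠(j110 + 130) = arctan(110/130) = 40.24°
∠[(j110)² + 126(j110) + 28900] = ∠[16800 + j13860] = 39.52°
∠G(j110) = 40.24° − 39.52° = 0.71°

1°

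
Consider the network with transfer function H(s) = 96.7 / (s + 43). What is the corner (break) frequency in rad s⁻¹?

43 rad s⁻¹

The single real pole at s = −43 gives a corner at ω = 43 rad s⁻¹.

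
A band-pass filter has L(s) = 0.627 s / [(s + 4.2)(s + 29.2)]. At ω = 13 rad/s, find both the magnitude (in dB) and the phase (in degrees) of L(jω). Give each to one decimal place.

|j13| = 13
|j13 + 4.2| = √(13² + 4.2²) = 13.66
|j13 + 29.2| = √(13² + 29.2²) = 31.96
|L(j13)| = 0.627 × 13 / (13.66 × 31.96) = 0.018666
20 log₁₀(0.018666) = -34.58 dB
∠(j13) = 90.00°
∠(j13 + 4.2) = arctan(13/4.2) = 72.10°
∠(j13 + 29.2) = arctan(13/29.2) = 24.00°
∠L(j13) = 90.00° − (72.10° + 24.00°) = -6.09°

|L| = -34.6 dB, ∠L = -6.1 deg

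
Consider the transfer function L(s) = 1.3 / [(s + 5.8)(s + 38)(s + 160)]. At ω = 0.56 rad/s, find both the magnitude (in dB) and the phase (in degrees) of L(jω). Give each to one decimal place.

|L| = -88.7 dB, ∠L = -6.6°

|j0.56 + 5.8| = √(0.56² + 5.8²) = 5.827
|j0.56 + 38| = √(0.56² + 38²) = 38
|j0.56 + 160| = √(0.56² + 160²) = 160
|L(j0.56)| = 1.3 / (5.827 × 38 × 160) = 3.669e-05
20 log₁₀(3.669e-05) = -88.71 dB
∠(j0.56 + 5.8) = arctan(0.56/5.8) = 5.51°
∠(j0.56 + 38) = arctan(0.56/38) = 0.84°
∠(j0.56 + 160) = arctan(0.56/160) = 0.20°
∠L(j0.56) = − (5.51° + 0.84° + 0.20°) = -6.56°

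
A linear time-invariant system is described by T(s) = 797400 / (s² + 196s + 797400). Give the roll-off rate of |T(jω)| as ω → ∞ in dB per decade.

-40 dB/decade

With 0 zeros and 2 poles, the high-frequency asymptotic slope is 20 × (0 − 2) = -40 dB/decade.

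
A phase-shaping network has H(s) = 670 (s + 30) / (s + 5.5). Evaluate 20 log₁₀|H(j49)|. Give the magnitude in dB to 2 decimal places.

57.85 dB

|j49 + 30| = √(49² + 30²) = 57.45
|j49 + 5.5| = √(49² + 5.5²) = 49.31
|H(j49)| = 670 × 57.45 / 49.31 = 780.7
20 log₁₀(780.7) = 57.850 dB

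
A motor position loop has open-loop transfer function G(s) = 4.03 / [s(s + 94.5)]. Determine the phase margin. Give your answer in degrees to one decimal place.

90.0 deg

Gain crossover: |G(jω)| = 1 at ω ≈ 0.0426 rad s⁻¹.
∠G(j0.0426) = −90° − arctan(0.0426/94.5) ≈ -90.03°
PM = 180° + (-90.03°) = 89.97°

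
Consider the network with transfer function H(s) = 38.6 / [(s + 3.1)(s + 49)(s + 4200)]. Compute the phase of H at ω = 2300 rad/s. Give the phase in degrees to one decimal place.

∠(j2300 + 3.1) = arctan(2300/3.1) = 89.92°
∠(j2300 + 49) = arctan(2300/49) = 88.78°
∠(j2300 + 4200) = arctan(2300/4200) = 28.71°
∠H(j2300) = − (89.92° + 88.78° + 28.71°) = -207.41°

-207.4 deg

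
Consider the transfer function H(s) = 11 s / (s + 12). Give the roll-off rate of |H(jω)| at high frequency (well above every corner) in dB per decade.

0 dB/decade

With 1 zero and 1 pole, the high-frequency asymptotic slope is 20 × (1 − 1) = 0 dB/decade.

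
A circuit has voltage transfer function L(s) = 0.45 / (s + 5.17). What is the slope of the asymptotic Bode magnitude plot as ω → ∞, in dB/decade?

With 0 zeros and 1 pole, the high-frequency asymptotic slope is 20 × (0 − 1) = -20 dB/decade.

-20 dB/decade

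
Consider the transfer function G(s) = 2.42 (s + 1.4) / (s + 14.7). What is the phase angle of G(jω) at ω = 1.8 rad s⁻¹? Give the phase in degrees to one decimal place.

45.1 deg

∠(j1.8 + 1.4) = arctan(1.8/1.4) = 52.13°
∠(j1.8 + 14.7) = arctan(1.8/14.7) = 6.98°
∠G(j1.8) = 52.13° − 6.98° = 45.14°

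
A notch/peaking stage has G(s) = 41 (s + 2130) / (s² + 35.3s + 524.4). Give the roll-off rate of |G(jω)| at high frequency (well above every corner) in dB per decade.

With 1 zero and 2 poles, the high-frequency asymptotic slope is 20 × (1 − 2) = -20 dB/decade.

-20 dB/decade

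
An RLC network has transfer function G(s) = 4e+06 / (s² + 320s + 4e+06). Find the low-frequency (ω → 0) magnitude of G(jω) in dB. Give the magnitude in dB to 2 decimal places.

G(0) = 4e+06 / 4e+06 = 1
20 log₁₀(1) = 0.000 dB

0.00 dB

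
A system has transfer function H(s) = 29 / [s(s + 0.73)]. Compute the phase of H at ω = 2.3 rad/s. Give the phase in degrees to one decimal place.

∠(j2.3 + 0.73) = arctan(2.3/0.73) = 72.39°
∠(j2.3) = 90.00°
∠H(j2.3) = − (72.39° + 90.00°) = -162.39°

-162.4°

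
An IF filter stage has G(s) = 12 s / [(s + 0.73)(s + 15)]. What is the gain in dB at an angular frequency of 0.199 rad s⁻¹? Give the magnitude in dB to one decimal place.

|j0.199| = 0.199
|j0.199 + 0.73| = √(0.199² + 0.73²) = 0.7566
|j0.199 + 15| = √(0.199² + 15²) = 15
|G(j0.199)| = 12 × 0.199 / (0.7566 × 15) = 0.21039
20 log₁₀(0.21039) = -13.54 dB

-13.5 dB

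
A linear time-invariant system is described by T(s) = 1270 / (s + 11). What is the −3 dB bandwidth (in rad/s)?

11 rad/s

For a single-pole low-pass, the −3 dB point is at the pole: ω = 11 rad/s.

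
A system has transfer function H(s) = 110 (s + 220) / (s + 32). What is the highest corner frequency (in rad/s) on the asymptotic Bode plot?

Break frequencies occur at each pole and zero magnitude: 32 rad/s, 220 rad/s.
The highest is 220 rad/s.

220 rad/s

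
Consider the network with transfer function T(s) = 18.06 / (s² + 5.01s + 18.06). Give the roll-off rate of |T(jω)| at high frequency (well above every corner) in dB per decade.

With 0 zeros and 2 poles, the high-frequency asymptotic slope is 20 × (0 − 2) = -40 dB/decade.

-40 dB/decade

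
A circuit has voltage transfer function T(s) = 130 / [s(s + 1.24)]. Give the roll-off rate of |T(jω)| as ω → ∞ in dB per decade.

With 0 zeros and 2 poles, the high-frequency asymptotic slope is 20 × (0 − 2) = -40 dB/decade.

-40 dB/decade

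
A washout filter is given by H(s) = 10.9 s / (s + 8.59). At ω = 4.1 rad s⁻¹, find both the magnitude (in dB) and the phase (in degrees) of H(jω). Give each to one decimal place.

|H| = 13.4 dB, ∠H = 64.5°

|j4.1| = 4.1
|j4.1 + 8.59| = √(4.1² + 8.59²) = 9.518
|H(j4.1)| = 10.9 × 4.1 / 9.518 = 4.6952
20 log₁₀(4.6952) = 13.43 dB
∠(j4.1) = 90.00°
∠(j4.1 + 8.59) = arctan(4.1/8.59) = 25.52°
∠H(j4.1) = 90.00° − 25.52° = 64.48°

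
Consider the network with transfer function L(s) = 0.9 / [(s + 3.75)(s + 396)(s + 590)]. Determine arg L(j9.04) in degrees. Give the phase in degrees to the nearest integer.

∠(j9.04 + 3.75) = arctan(9.04/3.75) = 67.47°
∠(j9.04 + 396) = arctan(9.04/396) = 1.31°
∠(j9.04 + 590) = arctan(9.04/590) = 0.88°
∠L(j9.04) = − (67.47° + 1.31° + 0.88°) = -69.66°

-70°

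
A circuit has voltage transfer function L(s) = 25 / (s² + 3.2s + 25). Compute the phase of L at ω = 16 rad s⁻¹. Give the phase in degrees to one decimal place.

∠[(j16)² + 3.2(j16) + 25] = ∠[-231 + j51.2] = 167.50°
∠L(j16) = −167.50° = -167.50°

-167.5 deg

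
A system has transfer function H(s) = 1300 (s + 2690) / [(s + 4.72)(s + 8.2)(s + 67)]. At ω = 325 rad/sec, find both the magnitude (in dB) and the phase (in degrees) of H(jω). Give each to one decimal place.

|j325 + 2690| = √(325² + 2690²) = 2710
|j325 + 4.72| = √(325² + 4.72²) = 325
|j325 + 8.2| = √(325² + 8.2²) = 325.1
|j325 + 67| = √(325² + 67²) = 331.8
|H(j325)| = 1300 × 2710 / (325 × 325.1 × 331.8) = 0.10045
20 log₁₀(0.10045) = -19.96 dB
∠(j325 + 2690) = arctan(325/2690) = 6.89°
∠(j325 + 4.72) = arctan(325/4.72) = 89.17°
∠(j325 + 8.2) = arctan(325/8.2) = 88.55°
∠(j325 + 67) = arctan(325/67) = 78.35°
∠H(j325) = 6.89° − (89.17° + 88.55° + 78.35°) = -249.19°

|H| = -20.0 dB, ∠H = -249.2°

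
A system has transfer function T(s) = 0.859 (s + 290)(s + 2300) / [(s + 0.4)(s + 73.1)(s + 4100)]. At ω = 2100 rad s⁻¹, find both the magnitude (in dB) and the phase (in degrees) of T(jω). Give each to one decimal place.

|T| = -71.1 dB, ∠T = -80.6 deg

|j2100 + 290| = √(2100² + 290²) = 2120
|j2100 + 2300| = √(2100² + 2300²) = 3114
|j2100 + 0.4| = √(2100² + 0.4²) = 2100
|j2100 + 73.1| = √(2100² + 73.1²) = 2101
|j2100 + 4100| = √(2100² + 4100²) = 4607
|T(j2100)| = 0.859 × 2120 × 3114 / (2100 × 2101 × 4607) = 0.00027901
20 log₁₀(0.00027901) = -71.09 dB
∠(j2100 + 290) = arctan(2100/290) = 82.14°
∠(j2100 + 2300) = arctan(2100/2300) = 42.40°
∠(j2100 + 0.4) = arctan(2100/0.4) = 89.99°
∠(j2100 + 73.1) = arctan(2100/73.1) = 88.01°
∠(j2100 + 4100) = arctan(2100/4100) = 27.12°
∠T(j2100) = 82.14° + 42.40° − (89.99° + 88.01° + 27.12°) = -80.58°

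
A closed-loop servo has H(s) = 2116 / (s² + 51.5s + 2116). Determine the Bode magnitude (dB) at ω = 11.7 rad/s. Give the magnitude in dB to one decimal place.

|(j11.7)² + 51.5(j11.7) + 2116| = |1979.1 + j602.55| = 2069
|H(j11.7)| = 2116 / 2069 = 1.0228
20 log₁₀(1.0228) = 0.20 dB

0.2 dB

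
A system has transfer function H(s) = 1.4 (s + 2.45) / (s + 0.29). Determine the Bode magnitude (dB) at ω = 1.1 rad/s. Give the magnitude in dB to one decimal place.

|j1.1 + 2.45| = √(1.1² + 2.45²) = 2.686
|j1.1 + 0.29| = √(1.1² + 0.29²) = 1.138
|H(j1.1)| = 1.4 × 2.686 / 1.138 = 3.3051
20 log₁₀(3.3051) = 10.38 dB

10.4 dB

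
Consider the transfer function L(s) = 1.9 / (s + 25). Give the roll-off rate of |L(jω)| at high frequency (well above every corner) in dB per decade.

With 0 zeros and 1 pole, the high-frequency asymptotic slope is 20 × (0 − 1) = -20 dB/decade.

-20 dB/decade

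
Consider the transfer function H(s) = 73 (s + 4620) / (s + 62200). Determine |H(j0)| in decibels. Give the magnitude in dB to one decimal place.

H(0) = 73 × 4620 / 62200 = 5.4222
20 log₁₀(5.4222) = 14.68 dB

14.7 dB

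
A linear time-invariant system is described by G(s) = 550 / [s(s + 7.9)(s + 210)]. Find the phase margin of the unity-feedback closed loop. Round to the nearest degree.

88 deg

Gain crossover: |G(jω)| = 1 at ω ≈ 0.331 rad/sec.
∠G(j0.331) = −90° − arctan(0.331/7.9) − arctan(0.331/210) ≈ -92.49°
PM = 180° + (-92.49°) = 87.51°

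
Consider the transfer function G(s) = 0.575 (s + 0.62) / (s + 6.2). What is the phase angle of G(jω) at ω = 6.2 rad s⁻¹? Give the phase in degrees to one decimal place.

∠(j6.2 + 0.62) = arctan(6.2/0.62) = 84.29°
∠(j6.2 + 6.2) = arctan(6.2/6.2) = 45.00°
∠G(j6.2) = 84.29° − 45.00° = 39.29°

39.3 deg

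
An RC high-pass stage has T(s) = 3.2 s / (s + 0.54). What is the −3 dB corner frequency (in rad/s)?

0.54 rad/s

For a single-pole high-pass, the −3 dB point is at the pole: ω = 0.54 rad/s.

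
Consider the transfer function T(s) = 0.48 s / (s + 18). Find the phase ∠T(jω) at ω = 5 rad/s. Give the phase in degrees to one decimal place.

74.5°

∠(j5) = 90.00°
∠(j5 + 18) = arctan(5/18) = 15.52°
∠T(j5) = 90.00° − 15.52° = 74.48°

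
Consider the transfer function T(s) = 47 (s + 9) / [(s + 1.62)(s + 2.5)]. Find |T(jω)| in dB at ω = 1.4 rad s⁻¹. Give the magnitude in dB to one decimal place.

|j1.4 + 9| = √(1.4² + 9²) = 9.108
|j1.4 + 1.62| = √(1.4² + 1.62²) = 2.141
|j1.4 + 2.5| = √(1.4² + 2.5²) = 2.865
|T(j1.4)| = 47 × 9.108 / (2.141 × 2.865) = 69.778
20 log₁₀(69.778) = 36.87 dB

36.9 dB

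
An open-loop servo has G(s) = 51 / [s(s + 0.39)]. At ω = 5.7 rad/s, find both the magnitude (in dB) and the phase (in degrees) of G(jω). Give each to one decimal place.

|j5.7 + 0.39| = √(5.7² + 0.39²) = 5.713
|j5.7| = 5.7
|G(j5.7)| = 51 / (5.713 × 5.7) = 1.5661
20 log₁₀(1.5661) = 3.90 dB
∠(j5.7 + 0.39) = arctan(5.7/0.39) = 86.09°
∠(j5.7) = 90.00°
∠G(j5.7) = − (86.09° + 90.00°) = -176.09°

|G| = 3.9 dB, ∠G = -176.1 deg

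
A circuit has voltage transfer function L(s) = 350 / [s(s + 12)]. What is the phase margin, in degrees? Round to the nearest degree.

Gain crossover: |L(jω)| = 1 at ω ≈ 16.9 rad s⁻¹.
∠L(j16.9) = −90° − arctan(16.9/12) ≈ -144.61°
PM = 180° + (-144.61°) = 35.39°

35 deg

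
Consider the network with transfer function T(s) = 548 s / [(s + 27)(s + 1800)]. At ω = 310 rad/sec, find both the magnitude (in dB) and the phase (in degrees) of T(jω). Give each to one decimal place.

|j310| = 310
|j310 + 27| = √(310² + 27²) = 311.2
|j310 + 1800| = √(310² + 1800²) = 1826
|T(j310)| = 548 × 310 / (311.2 × 1826) = 0.2989
20 log₁₀(0.2989) = -10.49 dB
∠(j310) = 90.00°
∠(j310 + 27) = arctan(310/27) = 85.02°
∠(j310 + 1800) = arctan(310/1800) = 9.77°
∠T(j310) = 90.00° − (85.02° + 9.77°) = -4.79°

|T| = -10.5 dB, ∠T = -4.8 deg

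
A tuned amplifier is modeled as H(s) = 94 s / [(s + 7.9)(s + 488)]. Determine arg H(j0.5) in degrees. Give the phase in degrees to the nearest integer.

∠(j0.5) = 90.00°
∠(j0.5 + 7.9) = arctan(0.5/7.9) = 3.62°
∠(j0.5 + 488) = arctan(0.5/488) = 0.06°
∠H(j0.5) = 90.00° − (3.62° + 0.06°) = 86.32°

86°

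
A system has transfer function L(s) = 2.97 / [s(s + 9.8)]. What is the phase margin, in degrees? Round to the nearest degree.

88°

Gain crossover: |L(jω)| = 1 at ω ≈ 0.303 rad/s.
∠L(j0.303) = −90° − arctan(0.303/9.8) ≈ -91.77°
PM = 180° + (-91.77°) = 88.23°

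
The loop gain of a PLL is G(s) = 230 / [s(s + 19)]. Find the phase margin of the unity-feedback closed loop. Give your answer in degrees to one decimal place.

Gain crossover: |G(jω)| = 1 at ω ≈ 10.6 rad/s.
∠G(j10.6) = −90° − arctan(10.6/19) ≈ -119.10°
PM = 180° + (-119.10°) = 60.90°

60.9°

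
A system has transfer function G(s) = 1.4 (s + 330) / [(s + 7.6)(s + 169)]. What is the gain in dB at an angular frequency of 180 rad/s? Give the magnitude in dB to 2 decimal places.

-38.54 dB

|j180 + 330| = √(180² + 330²) = 375.9
|j180 + 7.6| = √(180² + 7.6²) = 180.2
|j180 + 169| = √(180² + 169²) = 246.9
|G(j180)| = 1.4 × 375.9 / (180.2 × 246.9) = 0.011831
20 log₁₀(0.011831) = -38.540 dB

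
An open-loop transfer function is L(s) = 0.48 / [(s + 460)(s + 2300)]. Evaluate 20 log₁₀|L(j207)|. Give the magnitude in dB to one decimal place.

-127.7 dB

|j207 + 460| = √(207² + 460²) = 504.4
|j207 + 2300| = √(207² + 2300²) = 2309
|L(j207)| = 0.48 / (504.4 × 2309) = 4.1206e-07
20 log₁₀(4.1206e-07) = -127.70 dB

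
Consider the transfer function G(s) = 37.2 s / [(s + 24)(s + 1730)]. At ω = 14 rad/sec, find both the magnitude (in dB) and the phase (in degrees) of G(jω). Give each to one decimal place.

|G| = -39.3 dB, ∠G = 59.3 deg

|j14| = 14
|j14 + 24| = √(14² + 24²) = 27.78
|j14 + 1730| = √(14² + 1730²) = 1730
|G(j14)| = 37.2 × 14 / (27.78 × 1730) = 0.010834
20 log₁₀(0.010834) = -39.30 dB
∠(j14) = 90.00°
∠(j14 + 24) = arctan(14/24) = 30.26°
∠(j14 + 1730) = arctan(14/1730) = 0.46°
∠G(j14) = 90.00° − (30.26° + 0.46°) = 59.28°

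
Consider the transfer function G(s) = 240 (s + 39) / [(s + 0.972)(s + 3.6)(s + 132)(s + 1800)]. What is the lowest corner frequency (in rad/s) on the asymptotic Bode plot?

0.972 rad/s

Break frequencies occur at each pole and zero magnitude: 0.972 rad/s, 3.6 rad/s, 39 rad/s, 132 rad/s, 1800 rad/s.
The lowest is 0.972 rad/s.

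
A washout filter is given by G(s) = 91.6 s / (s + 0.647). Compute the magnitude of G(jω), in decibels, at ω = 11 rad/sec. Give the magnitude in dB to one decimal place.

|j11| = 11
|j11 + 0.647| = √(11² + 0.647²) = 11.02
|G(j11)| = 91.6 × 11 / 11.02 = 91.442
20 log₁₀(91.442) = 39.22 dB

39.2 dB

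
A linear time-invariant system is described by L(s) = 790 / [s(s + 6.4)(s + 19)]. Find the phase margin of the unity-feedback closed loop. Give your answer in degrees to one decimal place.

37.5°

Gain crossover: |L(jω)| = 1 at ω ≈ 4.97 rad s⁻¹.
∠L(j4.97) = −90° − arctan(4.97/6.4) − arctan(4.97/19) ≈ -142.46°
PM = 180° + (-142.46°) = 37.54°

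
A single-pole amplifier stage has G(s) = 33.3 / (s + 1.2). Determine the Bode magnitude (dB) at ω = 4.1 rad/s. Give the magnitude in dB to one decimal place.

|j4.1 + 1.2| = √(4.1² + 1.2²) = 4.272
|G(j4.1)| = 33.3 / 4.272 = 7.7949
20 log₁₀(7.7949) = 17.84 dB

17.8 dB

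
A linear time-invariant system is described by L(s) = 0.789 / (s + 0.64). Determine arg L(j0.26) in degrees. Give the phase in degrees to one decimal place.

∠(j0.26 + 0.64) = arctan(0.26/0.64) = 22.11°
∠L(j0.26) = −22.11° = -22.11°

-22.1°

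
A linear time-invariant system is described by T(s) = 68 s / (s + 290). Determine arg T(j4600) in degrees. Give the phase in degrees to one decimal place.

∠(j4600) = 90.00°
∠(j4600 + 290) = arctan(4600/290) = 86.39°
∠T(j4600) = 90.00° − 86.39° = 3.61°

3.6°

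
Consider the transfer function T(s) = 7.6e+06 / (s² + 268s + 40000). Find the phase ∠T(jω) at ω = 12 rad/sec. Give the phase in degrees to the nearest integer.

-5°

∠[(j12)² + 268(j12) + 40000] = ∠[39856 + j3216] = 4.61°
∠T(j12) = −4.61° = -4.61°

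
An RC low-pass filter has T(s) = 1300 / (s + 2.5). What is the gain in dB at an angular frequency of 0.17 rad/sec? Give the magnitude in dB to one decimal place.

54.3 dB

|j0.17 + 2.5| = √(0.17² + 2.5²) = 2.506
|T(j0.17)| = 1300 / 2.506 = 518.8
20 log₁₀(518.8) = 54.30 dB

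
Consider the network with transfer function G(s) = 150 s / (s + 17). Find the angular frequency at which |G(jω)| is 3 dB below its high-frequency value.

17 rad s⁻¹

For a single-pole high-pass, the −3 dB point is at the pole: ω = 17 rad s⁻¹.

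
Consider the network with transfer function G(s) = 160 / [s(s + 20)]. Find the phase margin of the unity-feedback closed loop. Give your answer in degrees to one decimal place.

Gain crossover: |G(jω)| = 1 at ω ≈ 7.49 rad/sec.
∠G(j7.49) = −90° − arctan(7.49/20) ≈ -110.54°
PM = 180° + (-110.54°) = 69.46°

69.5°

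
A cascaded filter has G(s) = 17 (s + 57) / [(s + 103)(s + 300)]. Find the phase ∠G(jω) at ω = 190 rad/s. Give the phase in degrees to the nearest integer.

-21°

∠(j190 + 57) = arctan(190/57) = 73.30°
∠(j190 + 103) = arctan(190/103) = 61.54°
∠(j190 + 300) = arctan(190/300) = 32.35°
∠G(j190) = 73.30° − (61.54° + 32.35°) = -20.58°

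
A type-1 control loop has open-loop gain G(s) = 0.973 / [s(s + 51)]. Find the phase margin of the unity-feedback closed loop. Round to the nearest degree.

Gain crossover: |G(jω)| = 1 at ω ≈ 0.0191 rad/s.
∠G(j0.0191) = −90° − arctan(0.0191/51) ≈ -90.02°
PM = 180° + (-90.02°) = 89.98°

90°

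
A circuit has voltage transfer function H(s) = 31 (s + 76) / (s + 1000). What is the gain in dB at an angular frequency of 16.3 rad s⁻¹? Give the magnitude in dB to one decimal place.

|j16.3 + 76| = √(16.3² + 76²) = 77.73
|j16.3 + 1000| = √(16.3² + 1000²) = 1000
|H(j16.3)| = 31 × 77.73 / 1000 = 2.4093
20 log₁₀(2.4093) = 7.64 dB

7.6 dB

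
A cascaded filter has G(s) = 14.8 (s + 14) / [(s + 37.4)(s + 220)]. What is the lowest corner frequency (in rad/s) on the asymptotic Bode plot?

14 rad/s

Break frequencies occur at each pole and zero magnitude: 14 rad/s, 37.4 rad/s, 220 rad/s.
The lowest is 14 rad/s.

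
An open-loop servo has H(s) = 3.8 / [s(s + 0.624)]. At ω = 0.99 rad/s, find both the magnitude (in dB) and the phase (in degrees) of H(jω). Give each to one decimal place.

|j0.99 + 0.624| = √(0.99² + 0.624²) = 1.17
|j0.99| = 0.99
|H(j0.99)| = 3.8 / (1.17 × 0.99) = 3.28
20 log₁₀(3.28) = 10.32 dB
∠(j0.99 + 0.624) = arctan(0.99/0.624) = 57.78°
∠(j0.99) = 90.00°
∠H(j0.99) = − (57.78° + 90.00°) = -147.78°

|H| = 10.3 dB, ∠H = -147.8 deg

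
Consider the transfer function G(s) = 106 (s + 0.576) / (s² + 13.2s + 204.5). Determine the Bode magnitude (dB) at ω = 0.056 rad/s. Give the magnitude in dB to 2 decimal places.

-10.46 dB

|j0.056 + 0.576| = √(0.056² + 0.576²) = 0.5787
|(j0.056)² + 13.2(j0.056) + 204.5| = |204.5 + j0.7392| = 204.5
|G(j0.056)| = 106 × 0.5787 / 204.5 = 0.29997
20 log₁₀(0.29997) = -10.458 dB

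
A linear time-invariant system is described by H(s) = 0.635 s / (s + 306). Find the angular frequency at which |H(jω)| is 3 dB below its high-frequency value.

306 rad/s

For a single-pole high-pass, the −3 dB point is at the pole: ω = 306 rad/s.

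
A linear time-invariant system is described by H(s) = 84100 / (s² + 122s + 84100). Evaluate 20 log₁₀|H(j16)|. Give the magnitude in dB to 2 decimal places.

|(j16)² + 122(j16) + 84100| = |83844 + j1952| = 8.387e+04
|H(j16)| = 84100 / 8.387e+04 = 1.0028
20 log₁₀(1.0028) = 0.024 dB

0.02 dB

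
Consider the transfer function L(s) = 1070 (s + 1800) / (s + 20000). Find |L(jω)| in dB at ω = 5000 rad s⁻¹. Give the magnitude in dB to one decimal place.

|j5000 + 1800| = √(5000² + 1800²) = 5314
|j5000 + 20000| = √(5000² + 20000²) = 2.062e+04
|L(j5000)| = 1070 × 5314 / 2.062e+04 = 275.82
20 log₁₀(275.82) = 48.81 dB

48.8 dB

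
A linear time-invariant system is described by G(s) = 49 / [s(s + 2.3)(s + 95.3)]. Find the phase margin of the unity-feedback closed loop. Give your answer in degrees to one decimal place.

84.3 deg

Gain crossover: |G(jω)| = 1 at ω ≈ 0.223 rad/s.
∠G(j0.223) = −90° − arctan(0.223/2.3) − arctan(0.223/95.3) ≈ -95.66°
PM = 180° + (-95.66°) = 84.34°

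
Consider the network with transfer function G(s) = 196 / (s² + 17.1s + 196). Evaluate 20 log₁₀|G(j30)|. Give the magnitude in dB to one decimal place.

|(j30)² + 17.1(j30) + 196| = |-704 + j513| = 871.1
|G(j30)| = 196 / 871.1 = 0.22501
20 log₁₀(0.22501) = -12.96 dB

-13.0 dB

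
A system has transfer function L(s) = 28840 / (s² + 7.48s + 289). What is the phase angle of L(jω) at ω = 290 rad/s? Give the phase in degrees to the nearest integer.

∠[(j290)² + 7.48(j290) + 289] = ∠[-83811 + j2169.2] = 178.52°
∠L(j290) = −178.52° = -178.52°

-179°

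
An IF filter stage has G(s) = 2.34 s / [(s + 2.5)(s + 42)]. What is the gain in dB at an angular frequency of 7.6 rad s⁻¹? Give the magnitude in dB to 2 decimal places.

-25.67 dB

|j7.6| = 7.6
|j7.6 + 2.5| = √(7.6² + 2.5²) = 8.001
|j7.6 + 42| = √(7.6² + 42²) = 42.68
|G(j7.6)| = 2.34 × 7.6 / (8.001 × 42.68) = 0.052079
20 log₁₀(0.052079) = -25.667 dB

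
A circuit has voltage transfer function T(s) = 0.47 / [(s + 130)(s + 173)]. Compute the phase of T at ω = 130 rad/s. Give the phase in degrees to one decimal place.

∠(j130 + 130) = arctan(130/130) = 45.00°
∠(j130 + 173) = arctan(130/173) = 36.92°
∠T(j130) = − (45.00° + 36.92°) = -81.92°

-81.9°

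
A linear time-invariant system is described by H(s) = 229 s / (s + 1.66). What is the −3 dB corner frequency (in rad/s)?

1.66 rad/s

For a single-pole high-pass, the −3 dB point is at the pole: ω = 1.66 rad/s.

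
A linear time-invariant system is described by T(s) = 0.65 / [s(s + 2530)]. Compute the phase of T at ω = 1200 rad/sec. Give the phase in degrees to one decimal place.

∠(j1200 + 2530) = arctan(1200/2530) = 25.38°
∠(j1200) = 90.00°
∠T(j1200) = − (25.38° + 90.00°) = -115.38°

-115.4°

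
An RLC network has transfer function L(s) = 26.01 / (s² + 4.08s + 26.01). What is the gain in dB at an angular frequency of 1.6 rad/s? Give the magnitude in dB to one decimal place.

0.6 dB

|(j1.6)² + 4.08(j1.6) + 26.01| = |23.45 + j6.528| = 24.34
|L(j1.6)| = 26.01 / 24.34 = 1.0685
20 log₁₀(1.0685) = 0.58 dB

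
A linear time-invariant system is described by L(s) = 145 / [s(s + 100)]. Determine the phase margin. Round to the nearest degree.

Gain crossover: |L(jω)| = 1 at ω ≈ 1.45 rad s⁻¹.
∠L(j1.45) = −90° − arctan(1.45/100) ≈ -90.83°
PM = 180° + (-90.83°) = 89.17°

89°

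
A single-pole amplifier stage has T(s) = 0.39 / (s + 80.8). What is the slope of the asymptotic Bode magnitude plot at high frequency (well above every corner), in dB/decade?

-20 dB/decade

With 0 zeros and 1 pole, the high-frequency asymptotic slope is 20 × (0 − 1) = -20 dB/decade.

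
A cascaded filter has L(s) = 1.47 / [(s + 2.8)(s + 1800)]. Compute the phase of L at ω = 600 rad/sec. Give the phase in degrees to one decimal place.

-108.2°

∠(j600 + 2.8) = arctan(600/2.8) = 89.73°
∠(j600 + 1800) = arctan(600/1800) = 18.43°
∠L(j600) = − (89.73° + 18.43°) = -108.17°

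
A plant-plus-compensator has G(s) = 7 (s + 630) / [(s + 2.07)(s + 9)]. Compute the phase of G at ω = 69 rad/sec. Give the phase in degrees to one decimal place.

∠(j69 + 630) = arctan(69/630) = 6.25°
∠(j69 + 2.07) = arctan(69/2.07) = 88.28°
∠(j69 + 9) = arctan(69/9) = 82.57°
∠G(j69) = 6.25° − (88.28° + 82.57°) = -164.60°

-164.6°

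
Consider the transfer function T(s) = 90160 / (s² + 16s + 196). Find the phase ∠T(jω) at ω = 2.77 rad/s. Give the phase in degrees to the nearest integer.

∠[(j2.77)² + 16(j2.77) + 196] = ∠[188.33 + j44.32] = 13.24°
∠T(j2.77) = −13.24° = -13.24°

-13 deg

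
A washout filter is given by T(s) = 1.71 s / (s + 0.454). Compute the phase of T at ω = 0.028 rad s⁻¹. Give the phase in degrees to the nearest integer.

86°

∠(j0.028) = 90.00°
∠(j0.028 + 0.454) = arctan(0.028/0.454) = 3.53°
∠T(j0.028) = 90.00° − 3.53° = 86.47°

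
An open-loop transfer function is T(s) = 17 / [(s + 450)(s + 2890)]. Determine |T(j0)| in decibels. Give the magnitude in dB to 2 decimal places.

T(0) = 17 / (450 × 2890) = 1.3072e-05
20 log₁₀(1.3072e-05) = -97.673 dB

-97.67 dB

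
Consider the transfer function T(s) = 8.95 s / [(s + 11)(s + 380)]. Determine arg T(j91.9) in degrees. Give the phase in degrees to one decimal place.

-6.8 deg

∠(j91.9) = 90.00°
∠(j91.9 + 11) = arctan(91.9/11) = 83.17°
∠(j91.9 + 380) = arctan(91.9/380) = 13.60°
∠T(j91.9) = 90.00° − (83.17° + 13.60°) = -6.77°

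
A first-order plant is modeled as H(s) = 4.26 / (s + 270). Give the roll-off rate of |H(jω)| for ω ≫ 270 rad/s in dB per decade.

-20 dB/decade

With 0 zeros and 1 pole, the high-frequency asymptotic slope is 20 × (0 − 1) = -20 dB/decade.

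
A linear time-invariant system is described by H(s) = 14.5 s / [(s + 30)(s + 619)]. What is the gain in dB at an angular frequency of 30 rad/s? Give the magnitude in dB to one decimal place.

|j30| = 30
|j30 + 30| = √(30² + 30²) = 42.43
|j30 + 619| = √(30² + 619²) = 619.7
|H(j30)| = 14.5 × 30 / (42.43 × 619.7) = 0.016544
20 log₁₀(0.016544) = -35.63 dB

-35.6 dB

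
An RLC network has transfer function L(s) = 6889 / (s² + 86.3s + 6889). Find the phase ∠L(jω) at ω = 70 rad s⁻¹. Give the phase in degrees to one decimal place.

-71.8 deg

∠[(j70)² + 86.3(j70) + 6889] = ∠[1989 + j6041] = 71.78°
∠L(j70) = −71.78° = -71.78°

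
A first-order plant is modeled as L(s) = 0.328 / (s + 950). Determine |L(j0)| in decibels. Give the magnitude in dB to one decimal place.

-69.2 dB

L(0) = 0.328 / 950 = 0.00034526
20 log₁₀(0.00034526) = -69.24 dB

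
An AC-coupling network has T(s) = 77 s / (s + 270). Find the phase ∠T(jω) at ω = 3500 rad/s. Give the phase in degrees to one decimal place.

∠(j3500) = 90.00°
∠(j3500 + 270) = arctan(3500/270) = 85.59°
∠T(j3500) = 90.00° − 85.59° = 4.41°

4.4°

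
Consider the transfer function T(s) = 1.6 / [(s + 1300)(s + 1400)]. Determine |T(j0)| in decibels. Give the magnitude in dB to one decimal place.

T(0) = 1.6 / (1300 × 1400) = 8.7912e-07
20 log₁₀(8.7912e-07) = -121.12 dB

-121.1 dB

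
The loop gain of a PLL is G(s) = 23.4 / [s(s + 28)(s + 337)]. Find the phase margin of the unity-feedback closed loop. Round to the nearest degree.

Gain crossover: |G(jω)| = 1 at ω ≈ 0.00248 rad/s.
∠G(j0.00248) = −90° − arctan(0.00248/28) − arctan(0.00248/337) ≈ -90.01°
PM = 180° + (-90.01°) = 89.99°

90°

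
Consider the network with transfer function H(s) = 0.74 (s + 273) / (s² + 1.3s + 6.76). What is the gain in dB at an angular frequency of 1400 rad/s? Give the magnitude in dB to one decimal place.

-65.4 dB

|j1400 + 273| = √(1400² + 273²) = 1426
|(j1400)² + 1.3(j1400) + 6.76| = |-1.96e+06 + j1820| = 1.96e+06
|H(j1400)| = 0.74 × 1426 / 1.96e+06 = 0.00053853
20 log₁₀(0.00053853) = -65.38 dB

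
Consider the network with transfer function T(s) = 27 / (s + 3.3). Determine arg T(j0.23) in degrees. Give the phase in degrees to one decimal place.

-4.0°

∠(j0.23 + 3.3) = arctan(0.23/3.3) = 3.99°
∠T(j0.23) = −3.99° = -3.99°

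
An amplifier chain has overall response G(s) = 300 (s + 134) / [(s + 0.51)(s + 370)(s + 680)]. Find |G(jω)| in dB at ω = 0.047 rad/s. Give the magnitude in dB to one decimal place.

-10.1 dB

|j0.047 + 134| = √(0.047² + 134²) = 134
|j0.047 + 0.51| = √(0.047² + 0.51²) = 0.5122
|j0.047 + 370| = √(0.047² + 370²) = 370
|j0.047 + 680| = √(0.047² + 680²) = 680
|G(j0.047)| = 300 × 134 / (0.5122 × 370 × 680) = 0.31197
20 log₁₀(0.31197) = -10.12 dB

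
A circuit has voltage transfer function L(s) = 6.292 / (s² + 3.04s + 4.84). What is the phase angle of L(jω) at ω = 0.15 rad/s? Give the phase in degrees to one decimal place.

-5.4°

∠[(j0.15)² + 3.04(j0.15) + 4.84] = ∠[4.8175 + j0.456] = 5.41°
∠L(j0.15) = −5.41° = -5.41°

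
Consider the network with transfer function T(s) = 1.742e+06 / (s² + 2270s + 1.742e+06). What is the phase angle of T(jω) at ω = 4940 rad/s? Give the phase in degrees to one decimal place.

∠[(j4940)² + 2270(j4940) + 1.742e+06] = ∠[-2.2662e+07 + j1.1214e+07] = 153.67°
∠T(j4940) = −153.67° = -153.67°

-153.7 deg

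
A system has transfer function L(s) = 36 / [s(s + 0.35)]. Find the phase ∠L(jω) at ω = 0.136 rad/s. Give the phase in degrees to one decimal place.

∠(j0.136 + 0.35) = arctan(0.136/0.35) = 21.23°
∠(j0.136) = 90.00°
∠L(j0.136) = − (21.23° + 90.00°) = -111.23°

-111.2°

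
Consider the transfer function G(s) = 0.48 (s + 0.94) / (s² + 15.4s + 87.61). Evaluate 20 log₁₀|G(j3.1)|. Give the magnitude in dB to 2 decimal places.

-35.39 dB

|j3.1 + 0.94| = √(3.1² + 0.94²) = 3.239
|(j3.1)² + 15.4(j3.1) + 87.61| = |78 + j47.74| = 91.45
|G(j3.1)| = 0.48 × 3.239 / 91.45 = 0.017003
20 log₁₀(0.017003) = -35.390 dB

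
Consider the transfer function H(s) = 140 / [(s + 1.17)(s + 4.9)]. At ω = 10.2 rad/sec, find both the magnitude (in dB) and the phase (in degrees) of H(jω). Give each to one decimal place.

|j10.2 + 1.17| = √(10.2² + 1.17²) = 10.27
|j10.2 + 4.9| = √(10.2² + 4.9²) = 11.32
|H(j10.2)| = 140 / (10.27 × 11.32) = 1.205
20 log₁₀(1.205) = 1.62 dB
∠(j10.2 + 1.17) = arctan(10.2/1.17) = 83.46°
∠(j10.2 + 4.9) = arctan(10.2/4.9) = 64.34°
∠H(j10.2) = − (83.46° + 64.34°) = -147.80°

|H| = 1.6 dB, ∠H = -147.8°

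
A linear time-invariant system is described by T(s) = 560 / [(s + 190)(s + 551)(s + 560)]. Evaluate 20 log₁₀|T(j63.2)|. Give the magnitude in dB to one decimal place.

|j63.2 + 190| = √(63.2² + 190²) = 200.2
|j63.2 + 551| = √(63.2² + 551²) = 554.6
|j63.2 + 560| = √(63.2² + 560²) = 563.6
|T(j63.2)| = 560 / (200.2 × 554.6 × 563.6) = 8.9479e-06
20 log₁₀(8.9479e-06) = -100.97 dB

-101.0 dB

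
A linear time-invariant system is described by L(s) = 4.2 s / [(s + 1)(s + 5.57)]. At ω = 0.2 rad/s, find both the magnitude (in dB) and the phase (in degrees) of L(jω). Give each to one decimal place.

|L| = -16.6 dB, ∠L = 76.6°

|j0.2| = 0.2
|j0.2 + 1| = √(0.2² + 1²) = 1.02
|j0.2 + 5.57| = √(0.2² + 5.57²) = 5.574
|L(j0.2)| = 4.2 × 0.2 / (1.02 × 5.574) = 0.14778
20 log₁₀(0.14778) = -16.61 dB
∠(j0.2) = 90.00°
∠(j0.2 + 1) = arctan(0.2/1) = 11.31°
∠(j0.2 + 5.57) = arctan(0.2/5.57) = 2.06°
∠L(j0.2) = 90.00° − (11.31° + 2.06°) = 76.63°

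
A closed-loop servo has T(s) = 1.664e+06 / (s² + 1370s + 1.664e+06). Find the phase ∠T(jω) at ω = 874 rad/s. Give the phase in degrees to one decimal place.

∠[(j874)² + 1370(j874) + 1.664e+06] = ∠[9.0012e+05 + j1.1974e+06] = 53.07°
∠T(j874) = −53.07° = -53.07°

-53.1°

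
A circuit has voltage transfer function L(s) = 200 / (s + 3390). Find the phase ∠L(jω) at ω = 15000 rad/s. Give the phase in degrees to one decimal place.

∠(j15000 + 3390) = arctan(15000/3390) = 77.27°
∠L(j15000) = −77.27° = -77.27°

-77.3 deg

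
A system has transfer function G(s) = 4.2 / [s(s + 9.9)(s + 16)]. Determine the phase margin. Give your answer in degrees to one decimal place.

89.8°

Gain crossover: |G(jω)| = 1 at ω ≈ 0.0265 rad/sec.
∠G(j0.0265) = −90° − arctan(0.0265/9.9) − arctan(0.0265/16) ≈ -90.25°
PM = 180° + (-90.25°) = 89.75°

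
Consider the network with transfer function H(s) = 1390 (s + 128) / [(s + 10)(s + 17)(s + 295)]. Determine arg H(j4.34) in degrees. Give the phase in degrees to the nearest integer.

∠(j4.34 + 128) = arctan(4.34/128) = 1.94°
∠(j4.34 + 10) = arctan(4.34/10) = 23.46°
∠(j4.34 + 17) = arctan(4.34/17) = 14.32°
∠(j4.34 + 295) = arctan(4.34/295) = 0.84°
∠H(j4.34) = 1.94° − (23.46° + 14.32° + 0.84°) = -36.68°

-37°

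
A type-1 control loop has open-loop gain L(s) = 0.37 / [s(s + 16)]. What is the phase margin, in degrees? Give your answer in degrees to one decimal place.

Gain crossover: |L(jω)| = 1 at ω ≈ 0.0231 rad s⁻¹.
∠L(j0.0231) = −90° − arctan(0.0231/16) ≈ -90.08°
PM = 180° + (-90.08°) = 89.92°

89.9°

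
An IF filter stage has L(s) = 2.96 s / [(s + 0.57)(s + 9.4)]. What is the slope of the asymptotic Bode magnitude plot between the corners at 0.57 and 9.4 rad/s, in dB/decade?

In this band the factors already past their corner are: 1 differentiator zero, pole at 0.57; net slope = 0 dB/decade.

0 dB/decade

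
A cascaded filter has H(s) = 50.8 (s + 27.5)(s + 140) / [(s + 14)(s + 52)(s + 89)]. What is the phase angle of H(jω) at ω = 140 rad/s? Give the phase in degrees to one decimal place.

∠(j140 + 27.5) = arctan(140/27.5) = 78.89°
∠(j140 + 140) = arctan(140/140) = 45.00°
∠(j140 + 14) = arctan(140/14) = 84.29°
∠(j140 + 52) = arctan(140/52) = 69.62°
∠(j140 + 89) = arctan(140/89) = 57.56°
∠H(j140) = 78.89° + 45.00° − (84.29° + 69.62° + 57.56°) = -87.58°

-87.6°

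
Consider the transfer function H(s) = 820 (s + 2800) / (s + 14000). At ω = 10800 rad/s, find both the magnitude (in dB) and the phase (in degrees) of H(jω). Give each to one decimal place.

|H| = 54.3 dB, ∠H = 37.8°

|j10800 + 2800| = √(10800² + 2800²) = 1.116e+04
|j10800 + 14000| = √(10800² + 14000²) = 1.768e+04
|H(j10800)| = 820 × 1.116e+04 / 1.768e+04 = 517.42
20 log₁₀(517.42) = 54.28 dB
∠(j10800 + 2800) = arctan(10800/2800) = 75.47°
∠(j10800 + 14000) = arctan(10800/14000) = 37.65°
∠H(j10800) = 75.47° − 37.65° = 37.82°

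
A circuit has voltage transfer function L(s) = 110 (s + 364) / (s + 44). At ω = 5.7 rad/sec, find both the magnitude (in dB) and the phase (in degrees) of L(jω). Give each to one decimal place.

|j5.7 + 364| = √(5.7² + 364²) = 364
|j5.7 + 44| = √(5.7² + 44²) = 44.37
|L(j5.7)| = 110 × 364 / 44.37 = 902.57
20 log₁₀(902.57) = 59.11 dB
∠(j5.7 + 364) = arctan(5.7/364) = 0.90°
∠(j5.7 + 44) = arctan(5.7/44) = 7.38°
∠L(j5.7) = 0.90° − 7.38° = -6.48°

|L| = 59.1 dB, ∠L = -6.5°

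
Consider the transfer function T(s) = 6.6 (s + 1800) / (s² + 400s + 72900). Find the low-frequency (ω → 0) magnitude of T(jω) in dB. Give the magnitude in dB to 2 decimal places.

T(0) = 6.6 × 1800 / 72900 = 0.16296
20 log₁₀(0.16296) = -15.758 dB

-15.76 dB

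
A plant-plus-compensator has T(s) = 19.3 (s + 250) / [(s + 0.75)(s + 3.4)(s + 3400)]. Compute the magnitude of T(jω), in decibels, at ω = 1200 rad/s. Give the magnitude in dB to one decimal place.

|j1200 + 250| = √(1200² + 250²) = 1226
|j1200 + 0.75| = √(1200² + 0.75²) = 1200
|j1200 + 3.4| = √(1200² + 3.4²) = 1200
|j1200 + 3400| = √(1200² + 3400²) = 3606
|T(j1200)| = 19.3 × 1226 / (1200 × 1200 × 3606) = 4.5565e-06
20 log₁₀(4.5565e-06) = -106.83 dB

-106.8 dB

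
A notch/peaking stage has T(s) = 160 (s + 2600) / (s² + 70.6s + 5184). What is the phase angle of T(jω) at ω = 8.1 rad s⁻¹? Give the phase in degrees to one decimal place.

∠(j8.1 + 2600) = arctan(8.1/2600) = 0.18°
∠[(j8.1)² + 70.6(j8.1) + 5184] = ∠[5118.4 + j571.86] = 6.38°
∠T(j8.1) = 0.18° − 6.38° = -6.20°

-6.2°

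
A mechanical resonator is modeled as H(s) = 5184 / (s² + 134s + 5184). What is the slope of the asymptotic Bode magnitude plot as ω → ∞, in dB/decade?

With 0 zeros and 2 poles, the high-frequency asymptotic slope is 20 × (0 − 2) = -40 dB/decade.

-40 dB/decade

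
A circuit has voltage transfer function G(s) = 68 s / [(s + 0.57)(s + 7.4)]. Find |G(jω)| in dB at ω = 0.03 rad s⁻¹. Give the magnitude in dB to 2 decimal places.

-6.32 dB

|j0.03| = 0.03
|j0.03 + 0.57| = √(0.03² + 0.57²) = 0.5708
|j0.03 + 7.4| = √(0.03² + 7.4²) = 7.4
|G(j0.03)| = 68 × 0.03 / (0.5708 × 7.4) = 0.48297
20 log₁₀(0.48297) = -6.322 dB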